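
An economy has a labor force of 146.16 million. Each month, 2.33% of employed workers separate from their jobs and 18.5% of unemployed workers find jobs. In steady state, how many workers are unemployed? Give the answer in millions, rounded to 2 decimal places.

About 16.35 million are unemployed in steady state.

Steady-state unemployment rate u* = s/(s+f) = 2.33/(2.33+18.5) = 0.111858.
Unemployed = u* × labor force = 0.111858 × 146.16 ≈ 16.35 million.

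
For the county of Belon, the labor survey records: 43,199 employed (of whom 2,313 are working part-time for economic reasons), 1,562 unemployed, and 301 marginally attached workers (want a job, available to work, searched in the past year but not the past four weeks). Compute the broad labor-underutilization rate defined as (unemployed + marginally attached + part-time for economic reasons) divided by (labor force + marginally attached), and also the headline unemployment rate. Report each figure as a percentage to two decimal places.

Labor force = 43,199 + 1,562 = 44,761.
Numerator = 1,562 + 301 + 2,313 = 4,176.
Denominator = 44,761 + 301 = 45,062.
Broad rate = 4,176 / 45,062 = 9.27%.
Headline unemployment rate = 1,562 / 44,761 = 3.49%.

Broad underutilization rate ≈ 9.27%; headline unemployment rate ≈ 3.49%.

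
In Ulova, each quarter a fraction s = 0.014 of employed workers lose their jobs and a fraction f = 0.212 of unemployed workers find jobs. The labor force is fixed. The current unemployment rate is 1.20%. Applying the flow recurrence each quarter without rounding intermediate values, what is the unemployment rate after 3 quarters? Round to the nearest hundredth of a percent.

With a fixed labor force, u_{t+1} = u_t + s·(1−u_t) − f·u_t = u_t·(1−s−f) + s.
Here 1−s−f = 0.774 and s = 0.014.
u_1 = 0.012000 × 0.774 + 0.014 = 0.023288.
u_2 = 0.023288 × 0.774 + 0.014 = 0.032025.
u_3 = 0.032025 × 0.774 + 0.014 = 0.038787.

Unemployment rate after three quarters ≈ 3.88%.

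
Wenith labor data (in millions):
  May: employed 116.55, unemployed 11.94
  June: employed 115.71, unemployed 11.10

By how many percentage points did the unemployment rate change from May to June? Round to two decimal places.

May: labor force = 116.55 + 11.94 = 128.49; u = 11.94/128.49 = 9.29%.
June: labor force = 115.71 + 11.10 = 126.81; u = 11.10/126.81 = 8.75%.
Change = 8.75% − 9.29% = −0.54 pp.

The unemployment rate changed by −0.54 percentage points.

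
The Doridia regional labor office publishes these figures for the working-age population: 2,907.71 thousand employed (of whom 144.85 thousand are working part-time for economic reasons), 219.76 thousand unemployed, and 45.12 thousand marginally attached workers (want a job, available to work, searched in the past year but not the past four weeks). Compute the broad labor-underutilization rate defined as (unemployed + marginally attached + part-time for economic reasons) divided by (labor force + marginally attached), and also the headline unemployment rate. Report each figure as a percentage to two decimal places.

Broad underutilization rate ≈ 12.91%; headline unemployment rate ≈ 7.03%.

Labor force = 2,907.71 + 219.76 = 3,127.47 thousand.
Numerator = 219.76 + 45.12 + 144.85 = 409.73 thousand.
Denominator = 3,127.47 + 45.12 = 3,172.59 thousand.
Broad rate = 409.73 / 3,172.59 = 12.91%.
Headline unemployment rate = 219.76 / 3,127.47 = 7.03%.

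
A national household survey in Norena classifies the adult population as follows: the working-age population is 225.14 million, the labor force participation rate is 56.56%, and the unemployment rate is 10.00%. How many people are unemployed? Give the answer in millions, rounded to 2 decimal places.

Labor force = 0.5656 × 225.14 = 127.34 million.
Unemployed = 0.1000 × 127.34 ≈ 12.73 million.

About 12.73 million are unemployed.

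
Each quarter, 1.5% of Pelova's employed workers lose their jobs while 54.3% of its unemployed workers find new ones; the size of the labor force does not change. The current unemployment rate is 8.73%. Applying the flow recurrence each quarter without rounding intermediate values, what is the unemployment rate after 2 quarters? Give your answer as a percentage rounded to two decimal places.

With a fixed labor force, u_{t+1} = u_t + s·(1−u_t) − f·u_t = u_t·(1−s−f) + s.
Here 1−s−f = 0.442 and s = 0.015.
u_1 = 0.087300 × 0.442 + 0.015 = 0.053587.
u_2 = 0.053587 × 0.442 + 0.015 = 0.038685.

Unemployment rate after two quarters ≈ 3.87%.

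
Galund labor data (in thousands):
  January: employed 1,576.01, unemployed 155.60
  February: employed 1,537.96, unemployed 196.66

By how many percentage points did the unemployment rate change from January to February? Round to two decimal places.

The unemployment rate changed by +2.35 percentage points.

January: labor force = 1,576.01 + 155.60 = 1,731.61; u = 155.60/1,731.61 = 8.99%.
February: labor force = 1,537.96 + 196.66 = 1,734.62; u = 196.66/1,734.62 = 11.34%.
Change = 11.34% − 8.99% = +2.35 pp.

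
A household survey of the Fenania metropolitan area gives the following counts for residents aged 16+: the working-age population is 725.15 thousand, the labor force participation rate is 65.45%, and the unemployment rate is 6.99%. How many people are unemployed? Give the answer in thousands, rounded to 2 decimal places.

About 33.18 thousand are unemployed.

Labor force = 0.6545 × 725.15 = 474.61 thousand.
Unemployed = 0.0699 × 474.61 ≈ 33.18 thousand.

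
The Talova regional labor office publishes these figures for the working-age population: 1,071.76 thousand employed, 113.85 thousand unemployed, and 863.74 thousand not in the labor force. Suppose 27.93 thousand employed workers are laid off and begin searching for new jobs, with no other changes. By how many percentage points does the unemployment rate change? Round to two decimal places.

The unemployment rate changes by +2.36 percentage points.

Initially, labor force = 1,071.76 + 113.85 = 1,185.61 thousand, so u = 113.85/1,185.61 = 9.60%.
After the change, employed falls and unemployed rises by 27.93; labor force unchanged → E = 1,043.83, U = 141.78, labor force = 1,185.61 thousand.
New unemployment rate = 141.78 / 1,185.61 = 11.96%.
Change = 11.96% − 9.60% = +2.36 percentage points.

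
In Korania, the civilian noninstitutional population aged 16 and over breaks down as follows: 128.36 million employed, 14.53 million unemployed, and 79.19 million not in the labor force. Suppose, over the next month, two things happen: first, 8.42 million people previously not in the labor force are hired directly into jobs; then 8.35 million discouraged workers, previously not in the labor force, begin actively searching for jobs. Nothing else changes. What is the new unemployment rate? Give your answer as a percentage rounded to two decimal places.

New unemployment rate ≈ 14.33%.

Initially, labor force = 128.36 + 14.53 = 142.89 million, so u = 14.53/142.89 = 10.17%.
After the first change, employed and labor force both rise by 8.42; unemployed unchanged → E = 136.78, U = 14.53, labor force = 151.31 million.
After the second change, unemployed and labor force both rise by 8.35 → E = 136.78, U = 22.88, labor force = 159.66 million.
New unemployment rate = 22.88 / 159.66 = 14.33%.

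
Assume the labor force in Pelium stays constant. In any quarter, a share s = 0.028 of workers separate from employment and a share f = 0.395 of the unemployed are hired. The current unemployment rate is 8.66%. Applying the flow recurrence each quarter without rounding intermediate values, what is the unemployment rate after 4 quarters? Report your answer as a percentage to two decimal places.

Unemployment rate after four quarters ≈ 6.85%.

With a fixed labor force, u_{t+1} = u_t + s·(1−u_t) − f·u_t = u_t·(1−s−f) + s.
Here 1−s−f = 0.577 and s = 0.028.
u_1 = 0.086600 × 0.577 + 0.028 = 0.077968.
u_2 = 0.077968 × 0.577 + 0.028 = 0.072988.
u_3 = 0.072988 × 0.577 + 0.028 = 0.070114.
u_4 = 0.070114 × 0.577 + 0.028 = 0.068456.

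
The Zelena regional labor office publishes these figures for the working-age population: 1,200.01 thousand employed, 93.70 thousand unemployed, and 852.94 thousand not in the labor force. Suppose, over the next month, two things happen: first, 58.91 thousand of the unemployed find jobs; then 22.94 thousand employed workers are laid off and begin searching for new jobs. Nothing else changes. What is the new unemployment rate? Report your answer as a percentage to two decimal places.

Initially, labor force = 1,200.01 + 93.70 = 1,293.71 thousand, so u = 93.70/1,293.71 = 7.24%.
After the first change, unemployed falls and employed rises by 58.91; labor force unchanged → E = 1,258.92, U = 34.79, labor force = 1,293.71 thousand.
After the second change, employed falls and unemployed rises by 22.94; labor force unchanged → E = 1,235.98, U = 57.73, labor force = 1,293.71 thousand.
New unemployment rate = 57.73 / 1,293.71 = 4.46%.

New unemployment rate ≈ 4.46%.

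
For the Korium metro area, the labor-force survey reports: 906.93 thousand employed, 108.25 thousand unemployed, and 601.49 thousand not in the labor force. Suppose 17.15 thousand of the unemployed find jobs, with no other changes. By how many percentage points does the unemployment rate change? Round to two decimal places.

The unemployment rate changes by −1.69 percentage points.

Initially, labor force = 906.93 + 108.25 = 1,015.18 thousand, so u = 108.25/1,015.18 = 10.66%.
After the change, unemployed falls and employed rises by 17.15; labor force unchanged → E = 924.08, U = 91.10, labor force = 1,015.18 thousand.
New unemployment rate = 91.10 / 1,015.18 = 8.97%.
Change = 8.97% − 10.66% = −1.69 percentage points.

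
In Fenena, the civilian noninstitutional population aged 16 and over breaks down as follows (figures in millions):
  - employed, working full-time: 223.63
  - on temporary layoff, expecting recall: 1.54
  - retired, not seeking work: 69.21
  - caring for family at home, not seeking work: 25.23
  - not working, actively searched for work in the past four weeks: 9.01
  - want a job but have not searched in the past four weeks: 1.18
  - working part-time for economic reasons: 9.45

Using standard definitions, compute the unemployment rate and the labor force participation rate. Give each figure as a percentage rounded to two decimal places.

Employed = 223.63 + 9.45 = 233.08 million (anyone who worked, including part-time for economic reasons, counts as employed).
Unemployed = 1.54 + 9.01 = 10.55 million (jobless and actively searching, or on temporary layoff).
Labor force = 233.08 + 10.55 = 243.63 million.
Not in labor force = 69.21 + 25.23 + 1.18 = 95.62 million (those not working and not actively searching are outside the labor force — including those who want a job but have given up searching).
Civilian working-age population = 243.63 + 95.62 = 339.25 million.
Unemployment rate = 10.55 / 243.63 = 4.33%.
Labor force participation rate = 243.63 / 339.25 = 71.81%.

Unemployment rate ≈ 4.33%; labor force participation rate ≈ 71.81%.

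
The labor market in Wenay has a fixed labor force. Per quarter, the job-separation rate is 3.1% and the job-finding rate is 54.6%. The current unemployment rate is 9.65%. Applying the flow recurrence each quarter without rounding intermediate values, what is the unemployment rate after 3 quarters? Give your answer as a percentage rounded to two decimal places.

With a fixed labor force, u_{t+1} = u_t + s·(1−u_t) − f·u_t = u_t·(1−s−f) + s.
Here 1−s−f = 0.423 and s = 0.031.
u_1 = 0.096500 × 0.423 + 0.031 = 0.071820.
u_2 = 0.071820 × 0.423 + 0.031 = 0.061380.
u_3 = 0.061380 × 0.423 + 0.031 = 0.056964.

Unemployment rate after three quarters ≈ 5.70%.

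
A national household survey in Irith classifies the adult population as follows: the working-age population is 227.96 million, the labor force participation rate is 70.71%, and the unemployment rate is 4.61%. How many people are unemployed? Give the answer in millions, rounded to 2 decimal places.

About 7.43 million are unemployed.

Labor force = 0.7071 × 227.96 = 161.19 million.
Unemployed = 0.0461 × 161.19 ≈ 7.43 million.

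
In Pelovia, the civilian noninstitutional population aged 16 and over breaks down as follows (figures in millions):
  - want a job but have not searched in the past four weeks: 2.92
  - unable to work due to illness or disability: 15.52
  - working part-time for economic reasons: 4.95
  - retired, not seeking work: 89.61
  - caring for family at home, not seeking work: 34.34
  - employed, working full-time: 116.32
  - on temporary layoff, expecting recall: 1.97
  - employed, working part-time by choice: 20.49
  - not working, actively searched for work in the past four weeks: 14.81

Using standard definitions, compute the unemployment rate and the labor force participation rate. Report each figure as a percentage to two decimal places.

Unemployment rate ≈ 10.58%; labor force participation rate ≈ 52.68%.

Employed = 4.95 + 116.32 + 20.49 = 141.76 million (anyone who worked, including part-time for economic reasons, counts as employed).
Unemployed = 1.97 + 14.81 = 16.78 million (jobless and actively searching, or on temporary layoff).
Labor force = 141.76 + 16.78 = 158.54 million.
Not in labor force = 2.92 + 15.52 + 89.61 + 34.34 = 142.39 million (those not working and not actively searching are outside the labor force — including those who want a job but have given up searching).
Civilian working-age population = 158.54 + 142.39 = 300.93 million.
Unemployment rate = 16.78 / 158.54 = 10.58%.
Labor force participation rate = 158.54 / 300.93 = 52.68%.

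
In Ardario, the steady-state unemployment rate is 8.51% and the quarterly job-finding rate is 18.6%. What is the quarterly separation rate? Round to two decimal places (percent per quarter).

Separation rate ≈ 1.73% per quarter.

From u* = s/(s+f): s = u·f/(1−u).
s = 0.0851 × 18.6 / (1 − 0.0851) = 1.5829 / 0.9149 ≈ 1.73% per quarter.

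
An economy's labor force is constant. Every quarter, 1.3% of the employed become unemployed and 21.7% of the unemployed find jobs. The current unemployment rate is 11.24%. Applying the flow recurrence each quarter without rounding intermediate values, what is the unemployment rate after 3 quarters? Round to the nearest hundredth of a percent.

With a fixed labor force, u_{t+1} = u_t + s·(1−u_t) − f·u_t = u_t·(1−s−f) + s.
Here 1−s−f = 0.770 and s = 0.013.
u_1 = 0.112400 × 0.770 + 0.013 = 0.099548.
u_2 = 0.099548 × 0.770 + 0.013 = 0.089652.
u_3 = 0.089652 × 0.770 + 0.013 = 0.082032.

Unemployment rate after three quarters ≈ 8.20%.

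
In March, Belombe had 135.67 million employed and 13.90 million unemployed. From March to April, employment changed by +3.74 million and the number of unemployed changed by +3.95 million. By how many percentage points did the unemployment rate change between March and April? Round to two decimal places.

The unemployment rate changed by +2.06 percentage points.

March: labor force = 135.67 + 13.90 = 149.57; u = 13.90/149.57 = 9.29%.
April: labor force = 139.41 + 17.85 = 157.26; u = 17.85/157.26 = 11.35%.
Change = 11.35% − 9.29% = +2.06 pp.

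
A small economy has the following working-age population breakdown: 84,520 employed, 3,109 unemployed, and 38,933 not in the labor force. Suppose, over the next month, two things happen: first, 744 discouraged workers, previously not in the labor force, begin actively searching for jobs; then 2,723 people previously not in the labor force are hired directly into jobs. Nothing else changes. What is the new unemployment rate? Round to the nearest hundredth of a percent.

New unemployment rate ≈ 4.23%.

Initially, labor force = 84,520 + 3,109 = 87,629, so u = 3,109/87,629 = 3.55%.
After the first change, unemployed and labor force both rise by 744 → E = 84,520, U = 3,853, labor force = 88,373.
After the second change, employed and labor force both rise by 2,723; unemployed unchanged → E = 87,243, U = 3,853, labor force = 91,096.
New unemployment rate = 3,853 / 91,096 = 4.23%.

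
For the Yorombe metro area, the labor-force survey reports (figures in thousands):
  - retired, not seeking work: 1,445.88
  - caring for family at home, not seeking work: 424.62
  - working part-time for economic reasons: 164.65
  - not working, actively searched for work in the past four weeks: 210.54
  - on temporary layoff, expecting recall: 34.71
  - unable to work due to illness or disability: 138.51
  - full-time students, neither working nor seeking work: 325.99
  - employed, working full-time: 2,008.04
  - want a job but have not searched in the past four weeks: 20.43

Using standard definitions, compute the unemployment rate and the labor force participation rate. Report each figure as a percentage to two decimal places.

Employed = 164.65 + 2,008.04 = 2,172.69 thousand (anyone who worked, including part-time for economic reasons, counts as employed).
Unemployed = 210.54 + 34.71 = 245.25 thousand (jobless and actively searching, or on temporary layoff).
Labor force = 2,172.69 + 245.25 = 2,417.94 thousand.
Not in labor force = 1,445.88 + 424.62 + 138.51 + 325.99 + 20.43 = 2,355.43 thousand (those not working and not actively searching are outside the labor force — including those who want a job but have given up searching).
Civilian working-age population = 2,417.94 + 2,355.43 = 4,773.37 thousand.
Unemployment rate = 245.25 / 2,417.94 = 10.14%.
Labor force participation rate = 2,417.94 / 4,773.37 = 50.65%.

Unemployment rate ≈ 10.14%; labor force participation rate ≈ 50.65%.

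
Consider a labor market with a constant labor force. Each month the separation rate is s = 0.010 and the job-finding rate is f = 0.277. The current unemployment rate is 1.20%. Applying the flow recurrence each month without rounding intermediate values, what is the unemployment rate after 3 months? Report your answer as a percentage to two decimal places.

With a fixed labor force, u_{t+1} = u_t + s·(1−u_t) − f·u_t = u_t·(1−s−f) + s.
Here 1−s−f = 0.713 and s = 0.010.
u_1 = 0.012000 × 0.713 + 0.010 = 0.018556.
u_2 = 0.018556 × 0.713 + 0.010 = 0.023230.
u_3 = 0.023230 × 0.713 + 0.010 = 0.026563.

Unemployment rate after three months ≈ 2.66%.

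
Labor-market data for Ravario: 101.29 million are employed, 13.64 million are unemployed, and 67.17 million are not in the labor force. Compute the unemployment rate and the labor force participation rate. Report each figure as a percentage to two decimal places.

Labor force = employed + unemployed = 101.29 + 13.64 = 114.93 million.
Working-age population = 114.93 + 67.17 = 182.10 million.
Unemployment rate = 13.64 / 114.93 = 11.87%.
Labor force participation rate = 114.93 / 182.10 = 63.11%.

Unemployment rate ≈ 11.87%; labor force participation rate ≈ 63.11%.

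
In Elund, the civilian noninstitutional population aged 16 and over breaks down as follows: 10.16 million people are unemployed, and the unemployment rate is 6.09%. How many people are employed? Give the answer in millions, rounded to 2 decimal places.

About 156.67 million are employed.

Labor force = U / u = 10.16 / 0.0609 ≈ 166.83 million.
Employed = labor force − unemployed = 166.83 − 10.16 = 156.67 million.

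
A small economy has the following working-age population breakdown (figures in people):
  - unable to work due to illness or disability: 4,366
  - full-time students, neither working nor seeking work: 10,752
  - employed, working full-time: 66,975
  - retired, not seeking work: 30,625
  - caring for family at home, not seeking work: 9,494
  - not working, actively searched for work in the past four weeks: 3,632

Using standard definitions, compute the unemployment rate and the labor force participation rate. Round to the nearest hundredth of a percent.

Unemployment rate ≈ 5.14%; labor force participation rate ≈ 56.11%.

Employed = 66,975.
Unemployed = 3,632.
Labor force = 66,975 + 3,632 = 70,607.
Not in labor force = 4,366 + 10,752 + 30,625 + 9,494 = 55,237 (those not working and not actively searching are outside the labor force).
Civilian working-age population = 70,607 + 55,237 = 125,844.
Unemployment rate = 3,632 / 70,607 = 5.14%.
Labor force participation rate = 70,607 / 125,844 = 56.11%.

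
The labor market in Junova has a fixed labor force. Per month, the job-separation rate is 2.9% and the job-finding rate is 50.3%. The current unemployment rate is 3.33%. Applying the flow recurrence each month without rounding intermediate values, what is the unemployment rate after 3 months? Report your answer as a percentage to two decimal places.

Unemployment rate after three months ≈ 5.23%.

With a fixed labor force, u_{t+1} = u_t + s·(1−u_t) − f·u_t = u_t·(1−s−f) + s.
Here 1−s−f = 0.468 and s = 0.029.
u_1 = 0.033300 × 0.468 + 0.029 = 0.044584.
u_2 = 0.044584 × 0.468 + 0.029 = 0.049865.
u_3 = 0.049865 × 0.468 + 0.029 = 0.052337.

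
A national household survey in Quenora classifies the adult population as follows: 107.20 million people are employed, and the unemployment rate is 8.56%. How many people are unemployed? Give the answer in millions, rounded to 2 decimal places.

About 10.04 million are unemployed.

Let U be the number unemployed. The labor force is E + U, and U/(E+U) = 0.0856.
So U = 0.0856 × 107.20 / (1 − 0.0856) = 9.1763 / 0.9144 ≈ 10.04 million.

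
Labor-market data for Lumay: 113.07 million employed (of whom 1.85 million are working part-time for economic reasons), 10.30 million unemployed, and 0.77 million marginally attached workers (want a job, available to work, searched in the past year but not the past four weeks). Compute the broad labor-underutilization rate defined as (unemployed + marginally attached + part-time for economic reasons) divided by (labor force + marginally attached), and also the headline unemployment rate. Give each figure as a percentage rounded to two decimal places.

Broad underutilization rate ≈ 10.41%; headline unemployment rate ≈ 8.35%.

Labor force = 113.07 + 10.30 = 123.37 million.
Numerator = 10.30 + 0.77 + 1.85 = 12.92 million.
Denominator = 123.37 + 0.77 = 124.14 million.
Broad rate = 12.92 / 124.14 = 10.41%.
Headline unemployment rate = 10.30 / 123.37 = 8.35%.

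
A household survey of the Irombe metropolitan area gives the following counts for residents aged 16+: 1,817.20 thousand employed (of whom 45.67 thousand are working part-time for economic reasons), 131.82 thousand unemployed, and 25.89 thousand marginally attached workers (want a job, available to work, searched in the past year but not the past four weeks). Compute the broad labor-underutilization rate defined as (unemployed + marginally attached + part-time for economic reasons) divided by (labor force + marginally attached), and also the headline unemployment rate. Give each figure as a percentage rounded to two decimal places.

Labor force = 1,817.20 + 131.82 = 1,949.02 thousand.
Numerator = 131.82 + 25.89 + 45.67 = 203.38 thousand.
Denominator = 1,949.02 + 25.89 = 1,974.91 thousand.
Broad rate = 203.38 / 1,974.91 = 10.30%.
Headline unemployment rate = 131.82 / 1,949.02 = 6.76%.

Broad underutilization rate ≈ 10.30%; headline unemployment rate ≈ 6.76%.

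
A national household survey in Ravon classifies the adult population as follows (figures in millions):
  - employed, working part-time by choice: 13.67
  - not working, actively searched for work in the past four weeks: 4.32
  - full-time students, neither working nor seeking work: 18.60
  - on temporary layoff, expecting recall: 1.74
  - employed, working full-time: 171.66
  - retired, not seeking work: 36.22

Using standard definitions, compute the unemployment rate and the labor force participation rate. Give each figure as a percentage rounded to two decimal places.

Employed = 13.67 + 171.66 = 185.33 million.
Unemployed = 4.32 + 1.74 = 6.06 million (jobless and actively searching, or on temporary layoff).
Labor force = 185.33 + 6.06 = 191.39 million.
Not in labor force = 18.60 + 36.22 = 54.82 million (those not working and not actively searching are outside the labor force).
Civilian working-age population = 191.39 + 54.82 = 246.21 million.
Unemployment rate = 6.06 / 191.39 = 3.17%.
Labor force participation rate = 191.39 / 246.21 = 77.73%.

Unemployment rate ≈ 3.17%; labor force participation rate ≈ 77.73%.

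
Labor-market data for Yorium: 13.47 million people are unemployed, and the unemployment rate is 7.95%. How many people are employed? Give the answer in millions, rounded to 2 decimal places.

About 155.96 million are employed.

Labor force = U / u = 13.47 / 0.0795 ≈ 169.43 million.
Employed = labor force − unemployed = 169.43 − 13.47 = 155.96 million.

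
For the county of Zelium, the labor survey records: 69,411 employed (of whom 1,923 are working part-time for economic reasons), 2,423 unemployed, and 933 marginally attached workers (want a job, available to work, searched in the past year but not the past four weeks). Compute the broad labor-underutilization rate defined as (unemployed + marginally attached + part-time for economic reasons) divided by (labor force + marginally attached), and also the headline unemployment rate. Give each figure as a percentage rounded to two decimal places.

Labor force = 69,411 + 2,423 = 71,834.
Numerator = 2,423 + 933 + 1,923 = 5,279.
Denominator = 71,834 + 933 = 72,767.
Broad rate = 5,279 / 72,767 = 7.25%.
Headline unemployment rate = 2,423 / 71,834 = 3.37%.

Broad underutilization rate ≈ 7.25%; headline unemployment rate ≈ 3.37%.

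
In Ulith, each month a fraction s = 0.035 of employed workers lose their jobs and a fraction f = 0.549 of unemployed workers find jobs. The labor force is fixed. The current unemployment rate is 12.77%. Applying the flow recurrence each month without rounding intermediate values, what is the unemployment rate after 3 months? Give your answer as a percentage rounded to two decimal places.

With a fixed labor force, u_{t+1} = u_t + s·(1−u_t) − f·u_t = u_t·(1−s−f) + s.
Here 1−s−f = 0.416 and s = 0.035.
u_1 = 0.127700 × 0.416 + 0.035 = 0.088123.
u_2 = 0.088123 × 0.416 + 0.035 = 0.071659.
u_3 = 0.071659 × 0.416 + 0.035 = 0.064810.

Unemployment rate after three months ≈ 6.48%.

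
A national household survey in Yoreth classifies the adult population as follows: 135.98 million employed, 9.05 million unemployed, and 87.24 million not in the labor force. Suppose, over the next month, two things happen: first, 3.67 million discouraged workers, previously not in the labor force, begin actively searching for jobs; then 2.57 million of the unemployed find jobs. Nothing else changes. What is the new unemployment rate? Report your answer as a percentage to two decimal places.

Initially, labor force = 135.98 + 9.05 = 145.03 million, so u = 9.05/145.03 = 6.24%.
After the first change, unemployed and labor force both rise by 3.67 → E = 135.98, U = 12.72, labor force = 148.70 million.
After the second change, unemployed falls and employed rises by 2.57; labor force unchanged → E = 138.55, U = 10.15, labor force = 148.70 million.
New unemployment rate = 10.15 / 148.70 = 6.83%.

New unemployment rate ≈ 6.83%.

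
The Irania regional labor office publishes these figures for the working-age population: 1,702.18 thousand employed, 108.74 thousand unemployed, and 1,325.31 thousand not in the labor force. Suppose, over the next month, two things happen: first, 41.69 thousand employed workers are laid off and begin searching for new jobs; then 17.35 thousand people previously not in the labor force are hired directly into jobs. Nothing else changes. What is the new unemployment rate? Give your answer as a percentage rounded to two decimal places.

Initially, labor force = 1,702.18 + 108.74 = 1,810.92 thousand, so u = 108.74/1,810.92 = 6.00%.
After the first change, employed falls and unemployed rises by 41.69; labor force unchanged → E = 1,660.49, U = 150.43, labor force = 1,810.92 thousand.
After the second change, employed and labor force both rise by 17.35; unemployed unchanged → E = 1,677.84, U = 150.43, labor force = 1,828.27 thousand.
New unemployment rate = 150.43 / 1,828.27 = 8.23%.

New unemployment rate ≈ 8.23%.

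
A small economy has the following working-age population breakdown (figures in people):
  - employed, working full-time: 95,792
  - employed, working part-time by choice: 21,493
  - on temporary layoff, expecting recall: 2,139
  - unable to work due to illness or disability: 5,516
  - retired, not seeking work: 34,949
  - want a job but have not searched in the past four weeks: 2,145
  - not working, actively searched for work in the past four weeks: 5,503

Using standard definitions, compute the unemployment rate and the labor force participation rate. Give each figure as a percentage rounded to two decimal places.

Unemployment rate ≈ 6.12%; labor force participation rate ≈ 74.57%.

Employed = 95,792 + 21,493 = 117,285.
Unemployed = 2,139 + 5,503 = 7,642 (jobless and actively searching, or on temporary layoff).
Labor force = 117,285 + 7,642 = 124,927.
Not in labor force = 5,516 + 34,949 + 2,145 = 42,610 (those not working and not actively searching are outside the labor force — including those who want a job but have given up searching).
Civilian working-age population = 124,927 + 42,610 = 167,537.
Unemployment rate = 7,642 / 124,927 = 6.12%.
Labor force participation rate = 124,927 / 167,537 = 74.57%.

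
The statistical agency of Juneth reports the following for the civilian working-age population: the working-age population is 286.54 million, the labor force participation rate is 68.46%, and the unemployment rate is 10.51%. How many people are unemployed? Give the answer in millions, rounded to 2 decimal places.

About 20.62 million are unemployed.

Labor force = 0.6846 × 286.54 = 196.17 million.
Unemployed = 0.1051 × 196.17 ≈ 20.62 million.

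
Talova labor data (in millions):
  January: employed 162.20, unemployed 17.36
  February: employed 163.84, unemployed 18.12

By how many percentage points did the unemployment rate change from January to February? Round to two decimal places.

The unemployment rate changed by +0.29 percentage points.

January: labor force = 162.20 + 17.36 = 179.56; u = 17.36/179.56 = 9.67%.
February: labor force = 163.84 + 18.12 = 181.96; u = 18.12/181.96 = 9.96%.
Change = 9.96% − 9.67% = +0.29 pp.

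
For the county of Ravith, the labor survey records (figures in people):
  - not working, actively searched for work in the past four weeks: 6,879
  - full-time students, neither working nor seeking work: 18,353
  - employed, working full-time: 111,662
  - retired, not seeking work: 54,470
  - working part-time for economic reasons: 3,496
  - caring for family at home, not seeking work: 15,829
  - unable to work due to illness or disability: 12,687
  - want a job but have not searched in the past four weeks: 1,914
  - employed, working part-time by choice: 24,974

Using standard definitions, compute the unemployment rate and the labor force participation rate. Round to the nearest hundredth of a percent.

Employed = 111,662 + 3,496 + 24,974 = 140,132 (anyone who worked, including part-time for economic reasons, counts as employed).
Unemployed = 6,879.
Labor force = 140,132 + 6,879 = 147,011.
Not in labor force = 18,353 + 54,470 + 15,829 + 12,687 + 1,914 = 103,253 (those not working and not actively searching are outside the labor force — including those who want a job but have given up searching).
Civilian working-age population = 147,011 + 103,253 = 250,264.
Unemployment rate = 6,879 / 147,011 = 4.68%.
Labor force participation rate = 147,011 / 250,264 = 58.74%.

Unemployment rate ≈ 4.68%; labor force participation rate ≈ 58.74%.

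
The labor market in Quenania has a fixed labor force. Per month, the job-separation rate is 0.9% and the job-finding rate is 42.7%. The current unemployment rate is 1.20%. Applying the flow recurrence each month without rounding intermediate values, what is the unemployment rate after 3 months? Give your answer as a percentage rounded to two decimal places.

With a fixed labor force, u_{t+1} = u_t + s·(1−u_t) − f·u_t = u_t·(1−s−f) + s.
Here 1−s−f = 0.564 and s = 0.009.
u_1 = 0.012000 × 0.564 + 0.009 = 0.015768.
u_2 = 0.015768 × 0.564 + 0.009 = 0.017893.
u_3 = 0.017893 × 0.564 + 0.009 = 0.019092.

Unemployment rate after three months ≈ 1.91%.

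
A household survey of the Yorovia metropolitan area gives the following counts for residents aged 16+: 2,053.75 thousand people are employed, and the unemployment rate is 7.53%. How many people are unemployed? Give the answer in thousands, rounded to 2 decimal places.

Let U be the number unemployed. The labor force is E + U, and U/(E+U) = 0.0753.
So U = 0.0753 × 2,053.75 / (1 − 0.0753) = 154.6474 / 0.9247 ≈ 167.24 thousand.

About 167.24 thousand are unemployed.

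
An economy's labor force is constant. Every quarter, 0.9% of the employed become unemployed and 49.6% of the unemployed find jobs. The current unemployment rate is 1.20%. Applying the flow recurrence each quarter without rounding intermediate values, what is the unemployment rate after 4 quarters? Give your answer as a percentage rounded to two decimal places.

With a fixed labor force, u_{t+1} = u_t + s·(1−u_t) − f·u_t = u_t·(1−s−f) + s.
Here 1−s−f = 0.495 and s = 0.009.
u_1 = 0.012000 × 0.495 + 0.009 = 0.014940.
u_2 = 0.014940 × 0.495 + 0.009 = 0.016395.
u_3 = 0.016395 × 0.495 + 0.009 = 0.017116.
u_4 = 0.017116 × 0.495 + 0.009 = 0.017472.

Unemployment rate after four quarters ≈ 1.75%.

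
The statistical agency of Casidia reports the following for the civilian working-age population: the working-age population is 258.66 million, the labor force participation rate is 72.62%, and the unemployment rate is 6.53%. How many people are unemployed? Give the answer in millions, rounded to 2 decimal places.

Labor force = 0.7262 × 258.66 = 187.84 million.
Unemployed = 0.0653 × 187.84 ≈ 12.27 million.

About 12.27 million are unemployed.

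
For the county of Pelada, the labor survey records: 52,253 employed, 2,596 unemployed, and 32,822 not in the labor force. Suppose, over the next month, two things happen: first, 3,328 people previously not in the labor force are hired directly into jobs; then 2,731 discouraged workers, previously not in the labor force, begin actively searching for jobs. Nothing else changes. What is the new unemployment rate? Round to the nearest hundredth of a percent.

New unemployment rate ≈ 8.75%.

Initially, labor force = 52,253 + 2,596 = 54,849, so u = 2,596/54,849 = 4.73%.
After the first change, employed and labor force both rise by 3,328; unemployed unchanged → E = 55,581, U = 2,596, labor force = 58,177.
After the second change, unemployed and labor force both rise by 2,731 → E = 55,581, U = 5,327, labor force = 60,908.
New unemployment rate = 5,327 / 60,908 = 8.75%.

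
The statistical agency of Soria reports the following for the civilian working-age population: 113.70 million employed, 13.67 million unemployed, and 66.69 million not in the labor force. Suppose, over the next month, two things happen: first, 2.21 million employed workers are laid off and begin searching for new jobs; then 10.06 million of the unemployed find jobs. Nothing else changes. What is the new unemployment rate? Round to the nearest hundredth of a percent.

Initially, labor force = 113.70 + 13.67 = 127.37 million, so u = 13.67/127.37 = 10.73%.
After the first change, employed falls and unemployed rises by 2.21; labor force unchanged → E = 111.49, U = 15.88, labor force = 127.37 million.
After the second change, unemployed falls and employed rises by 10.06; labor force unchanged → E = 121.55, U = 5.82, labor force = 127.37 million.
New unemployment rate = 5.82 / 127.37 = 4.57%.

New unemployment rate ≈ 4.57%.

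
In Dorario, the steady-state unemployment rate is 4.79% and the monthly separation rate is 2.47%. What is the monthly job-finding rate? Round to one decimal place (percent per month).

From u* = s/(s+f): f = s·(1−u)/u.
f = 2.47 × (1 − 0.0479) / 0.0479 = 2.3517 / 0.0479 ≈ 49.1% per month.

Job-finding rate ≈ 49.1% per month.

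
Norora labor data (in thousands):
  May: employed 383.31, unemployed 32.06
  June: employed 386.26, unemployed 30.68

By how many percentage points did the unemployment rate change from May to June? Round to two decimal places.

The unemployment rate changed by −0.36 percentage points.

May: labor force = 383.31 + 32.06 = 415.37; u = 32.06/415.37 = 7.72%.
June: labor force = 386.26 + 30.68 = 416.94; u = 30.68/416.94 = 7.36%.
Change = 7.36% − 7.72% = −0.36 pp.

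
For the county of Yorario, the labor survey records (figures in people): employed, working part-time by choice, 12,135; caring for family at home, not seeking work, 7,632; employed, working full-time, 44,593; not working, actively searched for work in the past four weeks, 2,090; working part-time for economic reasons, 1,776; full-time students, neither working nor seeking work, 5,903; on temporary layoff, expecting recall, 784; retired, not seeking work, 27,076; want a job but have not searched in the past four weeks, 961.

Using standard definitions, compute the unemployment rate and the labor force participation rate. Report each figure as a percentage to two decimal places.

Unemployment rate ≈ 4.68%; labor force participation rate ≈ 59.62%.

Employed = 12,135 + 44,593 + 1,776 = 58,504 (anyone who worked, including part-time for economic reasons, counts as employed).
Unemployed = 2,090 + 784 = 2,874 (jobless and actively searching, or on temporary layoff).
Labor force = 58,504 + 2,874 = 61,378.
Not in labor force = 7,632 + 5,903 + 27,076 + 961 = 41,572 (those not working and not actively searching are outside the labor force — including those who want a job but have given up searching).
Civilian working-age population = 61,378 + 41,572 = 102,950.
Unemployment rate = 2,874 / 61,378 = 4.68%.
Labor force participation rate = 61,378 / 102,950 = 59.62%.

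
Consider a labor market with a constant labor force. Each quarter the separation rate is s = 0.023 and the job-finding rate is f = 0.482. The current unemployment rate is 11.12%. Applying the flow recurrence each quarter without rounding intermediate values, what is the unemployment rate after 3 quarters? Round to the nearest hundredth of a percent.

Unemployment rate after three quarters ≈ 5.35%.

With a fixed labor force, u_{t+1} = u_t + s·(1−u_t) − f·u_t = u_t·(1−s−f) + s.
Here 1−s−f = 0.495 and s = 0.023.
u_1 = 0.111200 × 0.495 + 0.023 = 0.078044.
u_2 = 0.078044 × 0.495 + 0.023 = 0.061632.
u_3 = 0.061632 × 0.495 + 0.023 = 0.053508.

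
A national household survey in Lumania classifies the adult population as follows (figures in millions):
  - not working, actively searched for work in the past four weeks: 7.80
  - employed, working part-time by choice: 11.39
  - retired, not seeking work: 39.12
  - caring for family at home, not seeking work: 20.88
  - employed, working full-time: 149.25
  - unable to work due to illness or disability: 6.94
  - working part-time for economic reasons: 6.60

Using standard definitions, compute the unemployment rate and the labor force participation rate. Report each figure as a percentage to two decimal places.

Employed = 11.39 + 149.25 + 6.60 = 167.24 million (anyone who worked, including part-time for economic reasons, counts as employed).
Unemployed = 7.80 million.
Labor force = 167.24 + 7.80 = 175.04 million.
Not in labor force = 39.12 + 20.88 + 6.94 = 66.94 million (those not working and not actively searching are outside the labor force).
Civilian working-age population = 175.04 + 66.94 = 241.98 million.
Unemployment rate = 7.80 / 175.04 = 4.46%.
Labor force participation rate = 175.04 / 241.98 = 72.34%.

Unemployment rate ≈ 4.46%; labor force participation rate ≈ 72.34%.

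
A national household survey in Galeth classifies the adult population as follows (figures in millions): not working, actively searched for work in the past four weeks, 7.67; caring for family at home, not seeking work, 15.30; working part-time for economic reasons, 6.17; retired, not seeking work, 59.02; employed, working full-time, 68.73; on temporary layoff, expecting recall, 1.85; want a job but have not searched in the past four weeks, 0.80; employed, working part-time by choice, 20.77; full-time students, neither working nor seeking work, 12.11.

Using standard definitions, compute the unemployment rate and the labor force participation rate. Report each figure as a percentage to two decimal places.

Employed = 6.17 + 68.73 + 20.77 = 95.67 million (anyone who worked, including part-time for economic reasons, counts as employed).
Unemployed = 7.67 + 1.85 = 9.52 million (jobless and actively searching, or on temporary layoff).
Labor force = 95.67 + 9.52 = 105.19 million.
Not in labor force = 15.30 + 59.02 + 0.80 + 12.11 = 87.23 million (those not working and not actively searching are outside the labor force — including those who want a job but have given up searching).
Civilian working-age population = 105.19 + 87.23 = 192.42 million.
Unemployment rate = 9.52 / 105.19 = 9.05%.
Labor force participation rate = 105.19 / 192.42 = 54.67%.

Unemployment rate ≈ 9.05%; labor force participation rate ≈ 54.67%.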